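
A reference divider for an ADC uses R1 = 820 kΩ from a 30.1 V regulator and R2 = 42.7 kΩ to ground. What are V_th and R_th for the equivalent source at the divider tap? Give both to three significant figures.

V_th is the open-circuit tap voltage: 30.1 × 42.7/(820 + 42.7) = 1.49 V.
With the supply zeroed, R1 and R2 appear in parallel from the tap: R_th = R1‖R2 = (820 × 42.7)/862.7 = 40.6 kΩ.

V_th = 1.49 V, R_th = 40.6 kΩ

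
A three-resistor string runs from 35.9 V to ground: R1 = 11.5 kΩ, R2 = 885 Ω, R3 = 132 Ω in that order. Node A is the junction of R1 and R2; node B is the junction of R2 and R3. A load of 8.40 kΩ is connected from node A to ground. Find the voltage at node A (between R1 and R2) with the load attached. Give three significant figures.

Below node A the series string R2+R3 = 1017 Ω sits in parallel with the 8400 Ω load: 907.2 Ω.
V_A = 35.9 × 907.2/(11500 + 907.2) = 2.62 V.

V ≈ 2.62 V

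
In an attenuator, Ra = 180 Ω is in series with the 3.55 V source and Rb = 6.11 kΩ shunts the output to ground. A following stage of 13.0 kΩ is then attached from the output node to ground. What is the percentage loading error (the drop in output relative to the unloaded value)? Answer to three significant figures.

The divider's output (Thévenin) resistance is Ra‖Rb = 174.8 Ω.
Fractional drop under load = R_th/(R_th + R_L) = 174.8 / (174.8 + 13000) = 0.01327.
So the output falls by 1.33 %.

1.33 %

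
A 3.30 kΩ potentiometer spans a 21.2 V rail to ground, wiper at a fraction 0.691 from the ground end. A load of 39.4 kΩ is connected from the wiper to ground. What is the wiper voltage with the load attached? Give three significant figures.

The wiper splits the pot into (1−α)R = 1.020 kΩ above and αR = 2.280 kΩ below.
Lower section ‖ load = 2.156 kΩ.
V_wiper = 21.2 × 2.156/(1.020 + 2.156) = 14.4 V.

V ≈ 14.4 V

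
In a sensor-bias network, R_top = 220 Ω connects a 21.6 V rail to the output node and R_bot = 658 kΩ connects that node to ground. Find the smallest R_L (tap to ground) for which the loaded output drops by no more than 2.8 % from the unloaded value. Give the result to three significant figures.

R_L(min) ≈ 7.63 kΩ

Output resistance R_th = R_top‖R_bot = (220 × 658000)/658200 = 219.9 Ω.
The fractional drop is R_th/(R_th + R_L); requiring this ≤ 0.0280 gives R_L ≥ R_th(1/0.0280 − 1) = 219.9 × 34.71 = 7.63 kΩ.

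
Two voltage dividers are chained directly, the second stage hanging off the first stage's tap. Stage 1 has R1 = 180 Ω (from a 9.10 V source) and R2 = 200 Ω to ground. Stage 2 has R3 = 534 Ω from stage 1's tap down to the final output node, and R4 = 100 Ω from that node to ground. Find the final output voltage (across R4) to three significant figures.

Stage 2 presents R3+R4 = 634.0 Ω as a load on stage 1's tap.
Stage 1's lower leg becomes R2‖(R3+R4) = 152.0 Ω, so V_mid = 9.10 × 152.0/332.0 = 4.167 V.
Stage 2 is itself unloaded: V_out = V_mid × R4/(R3+R4) = 4.167 × 100/634.0 = 0.657 V.

V_out ≈ 0.657 V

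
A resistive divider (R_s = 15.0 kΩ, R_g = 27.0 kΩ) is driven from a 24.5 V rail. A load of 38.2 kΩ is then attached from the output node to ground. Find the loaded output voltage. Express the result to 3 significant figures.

V_out ≈ 12.6 V

The load sits in parallel with R_g: R_g‖R_L = (27.0 × 38.2) / (27.0 + 38.2) = 15.82 kΩ.
V_out = 24.5 × 15.82 / (15.0 + 15.82) = 24.5 × 15.82/30.82 = 12.6 V.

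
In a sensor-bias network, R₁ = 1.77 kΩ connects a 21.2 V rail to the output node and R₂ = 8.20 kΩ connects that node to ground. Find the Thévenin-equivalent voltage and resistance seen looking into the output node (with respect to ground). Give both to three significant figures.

V_th is the open-circuit tap voltage: 21.2 × 8.20/(1.77 + 8.20) = 17.4 V.
With the supply zeroed, R₁ and R₂ appear in parallel from the tap: R_th = R₁‖R₂ = (1.77 × 8.20)/9.970 = 1.46 kΩ.

V_th = 17.4 V, R_th = 1.46 kΩ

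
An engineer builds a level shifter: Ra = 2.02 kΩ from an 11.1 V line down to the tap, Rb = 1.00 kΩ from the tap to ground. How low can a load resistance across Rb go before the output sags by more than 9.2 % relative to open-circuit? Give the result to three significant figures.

Output resistance R_th = Ra‖Rb = (2020 × 1000)/3020 = 668.9 Ω.
The fractional drop is R_th/(R_th + R_L); requiring this ≤ 0.0920 gives R_L ≥ R_th(1/0.0920 − 1) = 668.9 × 9.870 = 6.60 kΩ.

R_L(min) ≈ 6.60 kΩ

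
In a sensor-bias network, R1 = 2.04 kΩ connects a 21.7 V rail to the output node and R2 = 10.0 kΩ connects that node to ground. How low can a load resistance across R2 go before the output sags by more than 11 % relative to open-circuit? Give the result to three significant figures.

R_L(min) ≈ 13.7 kΩ

Output resistance R_th = R1‖R2 = (2.04 × 10.0)/12.04 = 1.694 kΩ.
The fractional drop is R_th/(R_th + R_L); requiring this ≤ 0.110 gives R_L ≥ R_th(1/0.110 − 1) = 1.694 × 8.091 = 13.7 kΩ.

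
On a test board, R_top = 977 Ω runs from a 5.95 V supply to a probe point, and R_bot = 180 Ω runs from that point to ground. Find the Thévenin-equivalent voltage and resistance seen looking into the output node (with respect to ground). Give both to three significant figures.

V_th = 0.926 V, R_th = 152 Ω

V_th is the open-circuit tap voltage: 5.95 × 180/(977 + 180) = 0.926 V.
With the supply zeroed, R_top and R_bot appear in parallel from the tap: R_th = R_top‖R_bot = (977 × 180)/1157 = 152 Ω.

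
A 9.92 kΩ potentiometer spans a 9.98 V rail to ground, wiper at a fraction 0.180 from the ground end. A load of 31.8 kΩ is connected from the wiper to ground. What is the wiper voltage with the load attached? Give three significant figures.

The wiper splits the pot into (1−α)R = 8.134 kΩ above and αR = 1.786 kΩ below.
Lower section ‖ load = 1.691 kΩ.
V_wiper = 9.98 × 1.691/(8.134 + 1.691) = 1.72 V.

V ≈ 1.72 V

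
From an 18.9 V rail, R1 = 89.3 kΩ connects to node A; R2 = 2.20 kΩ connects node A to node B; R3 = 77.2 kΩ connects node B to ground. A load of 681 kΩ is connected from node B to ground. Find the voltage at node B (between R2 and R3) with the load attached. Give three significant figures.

V ≈ 8.15 V

At node B, R3 is in parallel with the load: R3‖R_L = 69.34 kΩ.
Below node A the resistance is R2 + (R3‖R_L) = 71.54 kΩ, so V_A = 18.9 × 71.54/160.8 = 8.406 V.
Then V_B = V_A × (R3‖R_L)/(R2 + R3‖R_L) = 8.406 × 69.34/71.54 = 8.15 V.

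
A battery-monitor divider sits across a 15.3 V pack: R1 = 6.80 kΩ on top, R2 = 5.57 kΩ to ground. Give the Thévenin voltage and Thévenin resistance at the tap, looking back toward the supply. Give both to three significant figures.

V_th = 6.89 V, R_th = 3.06 kΩ

V_th is the open-circuit tap voltage: 15.3 × 5.57/(6.80 + 5.57) = 6.89 V.
With the supply zeroed, R1 and R2 appear in parallel from the tap: R_th = R1‖R2 = (6.80 × 5.57)/12.37 = 3.06 kΩ.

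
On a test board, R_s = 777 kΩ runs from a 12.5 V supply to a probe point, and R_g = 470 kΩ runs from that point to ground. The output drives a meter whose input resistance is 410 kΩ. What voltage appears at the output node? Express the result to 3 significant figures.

The load sits in parallel with R_g: R_g‖R_L = (470 × 410) / (470 + 410) = 219.0 kΩ.
V_out = 12.5 × 219.0 / (777 + 219.0) = 12.5 × 219.0/996.0 = 2.75 V.
(Unloaded it would have been 4.71 V.)

V_out ≈ 2.75 V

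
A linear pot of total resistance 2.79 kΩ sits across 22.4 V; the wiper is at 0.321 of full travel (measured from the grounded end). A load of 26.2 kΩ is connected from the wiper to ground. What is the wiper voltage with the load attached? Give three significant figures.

V ≈ 7.03 V

The wiper splits the pot into (1−α)R = 1894 Ω above and αR = 895.6 Ω below.
Lower section ‖ load = 866.0 Ω.
V_wiper = 22.4 × 866.0/(1894 + 866.0) = 7.03 V.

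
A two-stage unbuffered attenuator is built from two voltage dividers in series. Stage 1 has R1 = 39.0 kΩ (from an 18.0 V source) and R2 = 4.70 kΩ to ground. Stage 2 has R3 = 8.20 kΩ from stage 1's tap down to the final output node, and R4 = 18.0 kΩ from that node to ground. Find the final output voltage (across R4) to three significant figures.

Stage 2 presents R3+R4 = 26.20 kΩ as a load on stage 1's tap.
Stage 1's lower leg becomes R2‖(R3+R4) = 3.985 kΩ, so V_mid = 18.0 × 3.985/42.99 = 1.669 V.
Stage 2 is itself unloaded: V_out = V_mid × R4/(R3+R4) = 1.669 × 18.0/26.20 = 1.15 V.

V_out ≈ 1.15 V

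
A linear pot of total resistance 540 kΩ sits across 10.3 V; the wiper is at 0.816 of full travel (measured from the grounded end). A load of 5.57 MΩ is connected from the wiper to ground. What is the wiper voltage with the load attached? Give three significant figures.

The wiper splits the pot into (1−α)R = 99.36 kΩ above and αR = 440.6 kΩ below.
Lower section ‖ load = 408.3 kΩ.
V_wiper = 10.3 × 408.3/(99.36 + 408.3) = 8.28 V.

V ≈ 8.28 V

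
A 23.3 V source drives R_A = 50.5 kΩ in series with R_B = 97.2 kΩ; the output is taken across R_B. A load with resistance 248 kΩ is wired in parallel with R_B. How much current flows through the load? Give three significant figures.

I_L ≈ 0.0545 mA

R_B‖R_L = 69.83 kΩ; V_out = 23.3 × 69.83/120.3 = 13.52 V.
I_L = V_out / R_L = 13.52 / 248 kΩ = 0.0545 mA.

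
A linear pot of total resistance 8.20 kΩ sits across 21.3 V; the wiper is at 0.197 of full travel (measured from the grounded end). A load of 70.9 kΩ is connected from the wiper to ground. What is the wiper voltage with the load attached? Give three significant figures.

V ≈ 4.12 V

The wiper splits the pot into (1−α)R = 6.585 kΩ above and αR = 1.615 kΩ below.
Lower section ‖ load = 1.579 kΩ.
V_wiper = 21.3 × 1.579/(6.585 + 1.579) = 4.12 V.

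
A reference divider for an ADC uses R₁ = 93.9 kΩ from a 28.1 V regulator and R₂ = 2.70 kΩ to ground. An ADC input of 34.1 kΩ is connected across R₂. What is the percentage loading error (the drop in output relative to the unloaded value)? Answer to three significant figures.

7.15 %

The divider's output (Thévenin) resistance is R₁‖R₂ = 2.625 kΩ.
Fractional drop under load = R_th/(R_th + R_L) = 2.625 / (2.625 + 34.1) = 0.07147.
So the output falls by 7.15 %.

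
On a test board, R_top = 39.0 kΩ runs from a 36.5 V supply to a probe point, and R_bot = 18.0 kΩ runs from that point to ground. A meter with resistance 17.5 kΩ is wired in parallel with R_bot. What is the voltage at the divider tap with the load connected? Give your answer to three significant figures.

V_out ≈ 6.77 V

The load sits in parallel with R_bot: R_bot‖R_L = (18.0 × 17.5) / (18.0 + 17.5) = 8.873 kΩ.
V_out = 36.5 × 8.873 / (39.0 + 8.873) = 36.5 × 8.873/47.87 = 6.77 V.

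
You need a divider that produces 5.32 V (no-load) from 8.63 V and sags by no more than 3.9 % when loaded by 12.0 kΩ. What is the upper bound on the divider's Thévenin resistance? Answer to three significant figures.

R_th ≤ 487 Ω

Loading drop = R_th/(R_th + R_L) ≤ 0.0390, so R_th ≤ R_L · ε/(1−ε) = 12.0 kΩ × 0.0390/0.9610 = 487 Ω.
(Any R1, R2 with R2/(R1+R2) = 0.616 and R1‖R2 ≤ 487 Ω will meet the spec.)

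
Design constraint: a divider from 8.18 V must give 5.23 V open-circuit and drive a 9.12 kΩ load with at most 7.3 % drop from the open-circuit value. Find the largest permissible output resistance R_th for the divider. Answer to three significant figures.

Loading drop = R_th/(R_th + R_L) ≤ 0.0730, so R_th ≤ R_L · ε/(1−ε) = 9.12 kΩ × 0.0730/0.9270 = 718 Ω.
(Any R1, R2 with R2/(R1+R2) = 0.639 and R1‖R2 ≤ 718 Ω will meet the spec.)

R_th ≤ 718 Ω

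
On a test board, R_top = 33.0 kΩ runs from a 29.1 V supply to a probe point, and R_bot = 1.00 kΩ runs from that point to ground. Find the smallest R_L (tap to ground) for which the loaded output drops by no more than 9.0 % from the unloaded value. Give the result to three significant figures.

Output resistance R_th = R_top‖R_bot = (33000 × 1000)/34000 = 970.6 Ω.
The fractional drop is R_th/(R_th + R_L); requiring this ≤ 0.0900 gives R_L ≥ R_th(1/0.0900 − 1) = 970.6 × 10.11 = 9.81 kΩ.

R_L(min) ≈ 9.81 kΩ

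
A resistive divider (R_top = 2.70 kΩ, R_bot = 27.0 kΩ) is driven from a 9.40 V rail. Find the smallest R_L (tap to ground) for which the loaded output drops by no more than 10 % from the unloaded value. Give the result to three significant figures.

R_L(min) ≈ 22.1 kΩ

Output resistance R_th = R_top‖R_bot = (2.70 × 27.0)/29.70 = 2.455 kΩ.
The fractional drop is R_th/(R_th + R_L); requiring this ≤ 0.100 gives R_L ≥ R_th(1/0.100 − 1) = 2.455 × 9.000 = 22.1 kΩ.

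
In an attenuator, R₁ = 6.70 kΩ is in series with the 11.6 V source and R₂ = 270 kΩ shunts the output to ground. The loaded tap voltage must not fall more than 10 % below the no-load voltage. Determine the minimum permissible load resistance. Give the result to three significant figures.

Output resistance R_th = R₁‖R₂ = (6.70 × 270)/276.7 = 6.538 kΩ.
The fractional drop is R_th/(R_th + R_L); requiring this ≤ 0.100 gives R_L ≥ R_th(1/0.100 − 1) = 6.538 × 9.000 = 58.8 kΩ.

R_L(min) ≈ 58.8 kΩ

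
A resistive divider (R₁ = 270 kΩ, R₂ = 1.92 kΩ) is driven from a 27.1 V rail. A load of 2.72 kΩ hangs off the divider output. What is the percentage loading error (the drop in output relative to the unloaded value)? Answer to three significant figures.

41.2 %

The divider's output (Thévenin) resistance is R₁‖R₂ = 1.906 kΩ.
Fractional drop under load = R_th/(R_th + R_L) = 1.906 / (1.906 + 2.72) = 0.4121.
So the output falls by 41.2 %.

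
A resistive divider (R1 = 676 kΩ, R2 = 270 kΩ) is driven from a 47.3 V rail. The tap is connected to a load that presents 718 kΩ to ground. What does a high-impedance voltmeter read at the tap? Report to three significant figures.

The load sits in parallel with R2: R2‖R_L = (270 × 718) / (270 + 718) = 196.2 kΩ.
V_out = 47.3 × 196.2 / (676 + 196.2) = 47.3 × 196.2/872.2 = 10.6 V.

V_out ≈ 10.6 V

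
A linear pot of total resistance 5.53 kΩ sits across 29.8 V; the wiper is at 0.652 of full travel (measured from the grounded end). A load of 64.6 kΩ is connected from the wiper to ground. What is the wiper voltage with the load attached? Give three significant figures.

The wiper splits the pot into (1−α)R = 1.924 kΩ above and αR = 3.606 kΩ below.
Lower section ‖ load = 3.415 kΩ.
V_wiper = 29.8 × 3.415/(1.924 + 3.415) = 19.1 V.

V ≈ 19.1 V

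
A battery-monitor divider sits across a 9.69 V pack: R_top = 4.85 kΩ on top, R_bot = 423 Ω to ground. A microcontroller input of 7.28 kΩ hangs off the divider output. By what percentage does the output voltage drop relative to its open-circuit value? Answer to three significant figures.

The divider's output (Thévenin) resistance is R_top‖R_bot = 389.1 Ω.
Fractional drop under load = R_th/(R_th + R_L) = 389.1 / (389.1 + 7280) = 0.05073.
So the output falls by 5.07 %.

5.07 %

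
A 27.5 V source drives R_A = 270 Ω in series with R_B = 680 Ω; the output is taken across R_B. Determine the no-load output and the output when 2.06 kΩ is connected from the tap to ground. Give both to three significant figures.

Unloaded: 19.7 V; loaded: 18.0 V

Open-circuit: V = 27.5 × 680/(270 + 680) = 19.7 V.
With the load, R_B becomes R_B‖R_L = 511.2 Ω, so V = 27.5 × 511.2/781.2 = 18.0 V.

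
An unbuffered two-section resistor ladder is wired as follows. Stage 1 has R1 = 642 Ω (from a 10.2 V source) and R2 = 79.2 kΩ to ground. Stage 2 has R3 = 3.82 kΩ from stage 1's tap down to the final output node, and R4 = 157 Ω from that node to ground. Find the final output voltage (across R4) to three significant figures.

Stage 2 presents R3+R4 = 3977 Ω as a load on stage 1's tap.
Stage 1's lower leg becomes R2‖(R3+R4) = 3787 Ω, so V_mid = 10.2 × 3787/4429 = 8.721 V.
Stage 2 is itself unloaded: V_out = V_mid × R4/(R3+R4) = 8.721 × 157/3977 = 0.344 V.

V_out ≈ 0.344 V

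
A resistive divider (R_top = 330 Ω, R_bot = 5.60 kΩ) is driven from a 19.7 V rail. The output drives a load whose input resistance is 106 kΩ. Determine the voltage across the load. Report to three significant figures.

The load sits in parallel with R_bot: R_bot‖R_L = (5600 × 106000) / (5600 + 106000) = 5319 Ω.
V_out = 19.7 × 5319 / (330 + 5319) = 19.7 × 5319/5649 = 18.5 V.
(Unloaded it would have been 18.6 V.)

V_out ≈ 18.5 V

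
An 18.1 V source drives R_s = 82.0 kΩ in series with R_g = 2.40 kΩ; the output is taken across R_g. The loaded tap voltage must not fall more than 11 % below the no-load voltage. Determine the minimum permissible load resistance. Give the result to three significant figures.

Output resistance R_th = R_s‖R_g = (82.0 × 2.40)/84.40 = 2.332 kΩ.
The fractional drop is R_th/(R_th + R_L); requiring this ≤ 0.110 gives R_L ≥ R_th(1/0.110 − 1) = 2.332 × 8.091 = 18.9 kΩ.

R_L(min) ≈ 18.9 kΩ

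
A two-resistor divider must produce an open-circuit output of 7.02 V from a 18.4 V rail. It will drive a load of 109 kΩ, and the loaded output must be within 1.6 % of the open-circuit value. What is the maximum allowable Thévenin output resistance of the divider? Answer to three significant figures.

R_th ≤ 1.77 kΩ

Loading drop = R_th/(R_th + R_L) ≤ 0.0160, so R_th ≤ R_L · ε/(1−ε) = 109 kΩ × 0.0160/0.9840 = 1.77 kΩ.
(Any R1, R2 with R2/(R1+R2) = 0.382 and R1‖R2 ≤ 1.77 kΩ will meet the spec.)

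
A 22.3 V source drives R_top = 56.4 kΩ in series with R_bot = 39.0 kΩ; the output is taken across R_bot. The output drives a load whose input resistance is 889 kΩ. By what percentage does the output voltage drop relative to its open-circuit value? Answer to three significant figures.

2.53 %

The divider's output (Thévenin) resistance is R_top‖R_bot = 23.06 kΩ.
Fractional drop under load = R_th/(R_th + R_L) = 23.06 / (23.06 + 889) = 0.02528.
So the output falls by 2.53 %.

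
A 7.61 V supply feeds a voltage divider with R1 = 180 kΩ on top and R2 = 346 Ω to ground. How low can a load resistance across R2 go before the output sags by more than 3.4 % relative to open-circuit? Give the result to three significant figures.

Output resistance R_th = R1‖R2 = (180000 × 346)/180300 = 345.3 Ω.
The fractional drop is R_th/(R_th + R_L); requiring this ≤ 0.0340 gives R_L ≥ R_th(1/0.0340 − 1) = 345.3 × 28.41 = 9.81 kΩ.

R_L(min) ≈ 9.81 kΩ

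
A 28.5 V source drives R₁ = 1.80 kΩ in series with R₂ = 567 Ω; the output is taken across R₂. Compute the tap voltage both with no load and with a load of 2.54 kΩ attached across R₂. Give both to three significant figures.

Open-circuit: V = 28.5 × 567/(1800 + 567) = 6.83 V.
With the load, R₂ becomes R₂‖R_L = 463.5 Ω, so V = 28.5 × 463.5/2264 = 5.84 V.

Unloaded: 6.83 V; loaded: 5.84 V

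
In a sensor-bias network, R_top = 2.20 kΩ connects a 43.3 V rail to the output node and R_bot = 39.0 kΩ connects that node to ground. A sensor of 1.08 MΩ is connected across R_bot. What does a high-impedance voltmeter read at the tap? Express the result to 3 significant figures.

The load sits in parallel with R_bot: R_bot‖R_L = (39.0 × 1080) / (39.0 + 1080) = 37.64 kΩ.
V_out = 43.3 × 37.64 / (2.20 + 37.64) = 43.3 × 37.64/39.84 = 40.9 V.
(Unloaded it would have been 41.0 V.)

V_out ≈ 40.9 V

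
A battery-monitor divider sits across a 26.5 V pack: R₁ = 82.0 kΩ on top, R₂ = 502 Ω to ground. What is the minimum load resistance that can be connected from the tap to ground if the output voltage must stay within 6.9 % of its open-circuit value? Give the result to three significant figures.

R_L(min) ≈ 6.73 kΩ

Output resistance R_th = R₁‖R₂ = (82000 × 502)/82500 = 498.9 Ω.
The fractional drop is R_th/(R_th + R_L); requiring this ≤ 0.0690 gives R_L ≥ R_th(1/0.0690 − 1) = 498.9 × 13.49 = 6.73 kΩ.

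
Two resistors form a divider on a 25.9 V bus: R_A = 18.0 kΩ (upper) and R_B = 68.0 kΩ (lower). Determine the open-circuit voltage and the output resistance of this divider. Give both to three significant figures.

V_th is the open-circuit tap voltage: 25.9 × 68.0/(18.0 + 68.0) = 20.5 V.
With the supply zeroed, R_A and R_B appear in parallel from the tap: R_th = R_A‖R_B = (18.0 × 68.0)/86.00 = 14.2 kΩ.

V_th = 20.5 V, R_th = 14.2 kΩ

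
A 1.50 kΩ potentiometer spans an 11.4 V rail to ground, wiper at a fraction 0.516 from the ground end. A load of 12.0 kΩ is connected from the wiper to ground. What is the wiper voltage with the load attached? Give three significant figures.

V ≈ 5.70 V

The wiper splits the pot into (1−α)R = 726.0 Ω above and αR = 774.0 Ω below.
Lower section ‖ load = 727.1 Ω.
V_wiper = 11.4 × 727.1/(726.0 + 727.1) = 5.70 V.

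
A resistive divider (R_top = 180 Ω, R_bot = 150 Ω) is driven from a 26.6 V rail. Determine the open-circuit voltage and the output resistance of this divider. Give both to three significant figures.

V_th is the open-circuit tap voltage: 26.6 × 150/(180 + 150) = 12.1 V.
With the supply zeroed, R_top and R_bot appear in parallel from the tap: R_th = R_top‖R_bot = (180 × 150)/330.0 = 81.8 Ω.

V_th = 12.1 V, R_th = 81.8 Ω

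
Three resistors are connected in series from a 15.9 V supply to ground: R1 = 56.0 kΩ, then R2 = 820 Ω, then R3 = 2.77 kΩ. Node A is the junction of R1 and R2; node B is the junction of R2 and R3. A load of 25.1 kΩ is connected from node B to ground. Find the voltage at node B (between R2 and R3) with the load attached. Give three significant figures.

At node B, R3 is in parallel with the load: R3‖R_L = 2495 Ω.
Below node A the resistance is R2 + (R3‖R_L) = 3315 Ω, so V_A = 15.9 × 3315/59310 = 0.8885 V.
Then V_B = V_A × (R3‖R_L)/(R2 + R3‖R_L) = 0.8885 × 2495/3315 = 0.669 V.

V ≈ 0.669 V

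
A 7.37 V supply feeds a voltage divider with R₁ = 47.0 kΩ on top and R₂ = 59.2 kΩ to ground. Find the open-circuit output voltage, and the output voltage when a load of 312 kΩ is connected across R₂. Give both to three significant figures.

Unloaded: 4.11 V; loaded: 3.79 V

Open-circuit: V = 7.37 × 59.2/(47.0 + 59.2) = 4.11 V.
With the load, R₂ becomes R₂‖R_L = 49.76 kΩ, so V = 7.37 × 49.76/96.76 = 3.79 V.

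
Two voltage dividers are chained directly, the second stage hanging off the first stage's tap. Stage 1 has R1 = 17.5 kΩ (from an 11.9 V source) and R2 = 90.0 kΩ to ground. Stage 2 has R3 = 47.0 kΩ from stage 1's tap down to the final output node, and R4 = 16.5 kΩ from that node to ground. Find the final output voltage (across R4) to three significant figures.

V_out ≈ 2.10 V

Stage 2 presents R3+R4 = 63.50 kΩ as a load on stage 1's tap.
Stage 1's lower leg becomes R2‖(R3+R4) = 37.23 kΩ, so V_mid = 11.9 × 37.23/54.73 = 8.095 V.
Stage 2 is itself unloaded: V_out = V_mid × R4/(R3+R4) = 8.095 × 16.5/63.50 = 2.10 V.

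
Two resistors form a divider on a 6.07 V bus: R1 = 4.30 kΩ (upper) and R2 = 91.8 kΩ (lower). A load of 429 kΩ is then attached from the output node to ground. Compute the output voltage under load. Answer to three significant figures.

V_out ≈ 5.74 V

The load sits in parallel with R2: R2‖R_L = (91.8 × 429) / (91.8 + 429) = 75.62 kΩ.
V_out = 6.07 × 75.62 / (4.30 + 75.62) = 6.07 × 75.62/79.92 = 5.74 V.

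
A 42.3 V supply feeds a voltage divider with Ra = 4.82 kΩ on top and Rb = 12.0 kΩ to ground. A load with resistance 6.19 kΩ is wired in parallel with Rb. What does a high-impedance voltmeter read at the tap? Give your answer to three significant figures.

V_out ≈ 19.4 V

The load sits in parallel with Rb: Rb‖R_L = (12.0 × 6.19) / (12.0 + 6.19) = 4.084 kΩ.
V_out = 42.3 × 4.084 / (4.82 + 4.084) = 42.3 × 4.084/8.904 = 19.4 V.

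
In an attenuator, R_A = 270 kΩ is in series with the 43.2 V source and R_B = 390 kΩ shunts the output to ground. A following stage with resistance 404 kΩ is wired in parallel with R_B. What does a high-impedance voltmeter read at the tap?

The load sits in parallel with R_B: R_B‖R_L = (390 × 404) / (390 + 404) = 198.4 kΩ.
V_out = 43.2 × 198.4 / (270 + 198.4) = 43.2 × 198.4/468.4 = 18.3 V.

V_out ≈ 18.3 V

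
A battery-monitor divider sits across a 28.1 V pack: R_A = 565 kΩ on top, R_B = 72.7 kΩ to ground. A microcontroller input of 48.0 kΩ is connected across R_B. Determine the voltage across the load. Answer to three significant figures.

The load sits in parallel with R_B: R_B‖R_L = (72.7 × 48.0) / (72.7 + 48.0) = 28.91 kΩ.
V_out = 28.1 × 28.91 / (565 + 28.91) = 28.1 × 28.91/593.9 = 1.37 V.

V_out ≈ 1.37 V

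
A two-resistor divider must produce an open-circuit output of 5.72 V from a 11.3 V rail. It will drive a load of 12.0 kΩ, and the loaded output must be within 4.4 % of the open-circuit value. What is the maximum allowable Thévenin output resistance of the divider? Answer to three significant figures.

R_th ≤ 552 Ω

Loading drop = R_th/(R_th + R_L) ≤ 0.0440, so R_th ≤ R_L · ε/(1−ε) = 12.0 kΩ × 0.0440/0.9560 = 552 Ω.
(Any R1, R2 with R2/(R1+R2) = 0.506 and R1‖R2 ≤ 552 Ω will meet the spec.)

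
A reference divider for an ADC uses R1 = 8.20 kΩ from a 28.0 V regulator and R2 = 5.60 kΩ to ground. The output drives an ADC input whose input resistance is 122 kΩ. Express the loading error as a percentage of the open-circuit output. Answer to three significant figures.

2.66 %

The divider's output (Thévenin) resistance is R1‖R2 = 3.328 kΩ.
Fractional drop under load = R_th/(R_th + R_L) = 3.328 / (3.328 + 122) = 0.02655.
So the output falls by 2.66 %.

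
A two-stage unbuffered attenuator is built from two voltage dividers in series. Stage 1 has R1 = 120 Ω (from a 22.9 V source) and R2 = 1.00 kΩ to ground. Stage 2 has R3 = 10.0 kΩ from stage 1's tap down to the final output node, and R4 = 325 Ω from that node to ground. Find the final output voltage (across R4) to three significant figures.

Stage 2 presents R3+R4 = 10320 Ω as a load on stage 1's tap.
Stage 1's lower leg becomes R2‖(R3+R4) = 911.7 Ω, so V_mid = 22.9 × 911.7/1032 = 20.24 V.
Stage 2 is itself unloaded: V_out = V_mid × R4/(R3+R4) = 20.24 × 325/10320 = 0.637 V.

V_out ≈ 0.637 V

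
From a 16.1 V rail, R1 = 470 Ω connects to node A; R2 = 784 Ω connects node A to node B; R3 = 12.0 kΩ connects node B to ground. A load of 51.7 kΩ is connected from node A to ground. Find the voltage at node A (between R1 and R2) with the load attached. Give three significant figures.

V ≈ 15.4 V

Below node A the series string R2+R3 = 12780 Ω sits in parallel with the 51700 Ω load: 10250 Ω.
V_A = 16.1 × 10250/(470 + 10250) = 15.4 V.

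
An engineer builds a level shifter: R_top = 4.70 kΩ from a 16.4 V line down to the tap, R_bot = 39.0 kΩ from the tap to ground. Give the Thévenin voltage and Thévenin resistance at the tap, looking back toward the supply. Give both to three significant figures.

V_th is the open-circuit tap voltage: 16.4 × 39.0/(4.70 + 39.0) = 14.6 V.
With the supply zeroed, R_top and R_bot appear in parallel from the tap: R_th = R_top‖R_bot = (4.70 × 39.0)/43.70 = 4.19 kΩ.

V_th = 14.6 V, R_th = 4.19 kΩ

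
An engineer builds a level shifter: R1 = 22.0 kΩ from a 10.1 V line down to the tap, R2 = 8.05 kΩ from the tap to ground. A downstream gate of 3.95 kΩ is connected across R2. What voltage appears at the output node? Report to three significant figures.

The load sits in parallel with R2: R2‖R_L = (8.05 × 3.95) / (8.05 + 3.95) = 2.650 kΩ.
V_out = 10.1 × 2.650 / (22.0 + 2.650) = 10.1 × 2.650/24.65 = 1.09 V.

V_out ≈ 1.09 V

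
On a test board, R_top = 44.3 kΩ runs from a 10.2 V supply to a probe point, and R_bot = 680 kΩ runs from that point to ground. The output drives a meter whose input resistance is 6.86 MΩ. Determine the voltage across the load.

The load sits in parallel with R_bot: R_bot‖R_L = (680 × 6860) / (680 + 6860) = 618.7 kΩ.
V_out = 10.2 × 618.7 / (44.3 + 618.7) = 10.2 × 618.7/663.0 = 9.52 V.

V_out ≈ 9.52 V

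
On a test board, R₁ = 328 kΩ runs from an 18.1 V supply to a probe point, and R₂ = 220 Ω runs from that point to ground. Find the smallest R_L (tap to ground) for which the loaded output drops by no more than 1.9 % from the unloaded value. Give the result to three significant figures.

R_L(min) ≈ 11.4 kΩ

Output resistance R_th = R₁‖R₂ = (328000 × 220)/328200 = 219.9 Ω.
The fractional drop is R_th/(R_th + R_L); requiring this ≤ 0.0190 gives R_L ≥ R_th(1/0.0190 − 1) = 219.9 × 51.63 = 11.4 kΩ.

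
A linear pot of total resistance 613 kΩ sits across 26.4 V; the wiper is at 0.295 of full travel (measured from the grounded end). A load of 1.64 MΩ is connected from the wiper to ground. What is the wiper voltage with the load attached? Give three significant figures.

The wiper splits the pot into (1−α)R = 432.2 kΩ above and αR = 180.8 kΩ below.
Lower section ‖ load = 162.9 kΩ.
V_wiper = 26.4 × 162.9/(432.2 + 162.9) = 7.23 V.

V ≈ 7.23 V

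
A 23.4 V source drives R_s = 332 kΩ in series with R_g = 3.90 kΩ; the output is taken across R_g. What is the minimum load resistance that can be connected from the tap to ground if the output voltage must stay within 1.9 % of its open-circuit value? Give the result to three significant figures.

Output resistance R_th = R_s‖R_g = (332 × 3.90)/335.9 = 3.855 kΩ.
The fractional drop is R_th/(R_th + R_L); requiring this ≤ 0.0190 gives R_L ≥ R_th(1/0.0190 − 1) = 3.855 × 51.63 = 199 kΩ.

R_L(min) ≈ 199 kΩ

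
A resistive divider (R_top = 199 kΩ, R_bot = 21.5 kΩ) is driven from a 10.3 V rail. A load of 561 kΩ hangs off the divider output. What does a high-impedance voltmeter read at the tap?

V_out ≈ 0.971 V

The load sits in parallel with R_bot: R_bot‖R_L = (21.5 × 561) / (21.5 + 561) = 20.71 kΩ.
V_out = 10.3 × 20.71 / (199 + 20.71) = 10.3 × 20.71/219.7 = 0.971 V.
(Unloaded it would have been 1.00 V.)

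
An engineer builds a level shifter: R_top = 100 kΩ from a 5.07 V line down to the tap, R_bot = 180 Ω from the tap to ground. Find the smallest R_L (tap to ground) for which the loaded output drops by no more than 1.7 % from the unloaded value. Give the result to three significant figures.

Output resistance R_th = R_top‖R_bot = (100000 × 180)/100200 = 179.7 Ω.
The fractional drop is R_th/(R_th + R_L); requiring this ≤ 0.0170 gives R_L ≥ R_th(1/0.0170 − 1) = 179.7 × 57.82 = 10.4 kΩ.

R_L(min) ≈ 10.4 kΩ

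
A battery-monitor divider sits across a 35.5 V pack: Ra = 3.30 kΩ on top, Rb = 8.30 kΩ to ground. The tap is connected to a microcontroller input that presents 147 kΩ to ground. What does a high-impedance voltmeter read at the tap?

The load sits in parallel with Rb: Rb‖R_L = (8.30 × 147) / (8.30 + 147) = 7.856 kΩ.
V_out = 35.5 × 7.856 / (3.30 + 7.856) = 35.5 × 7.856/11.16 = 25.0 V.
(Unloaded it would have been 25.4 V.)

V_out ≈ 25.0 V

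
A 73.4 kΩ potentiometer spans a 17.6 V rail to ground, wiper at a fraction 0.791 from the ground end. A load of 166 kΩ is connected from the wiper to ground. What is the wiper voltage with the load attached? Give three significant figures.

V ≈ 13.0 V

The wiper splits the pot into (1−α)R = 15.34 kΩ above and αR = 58.06 kΩ below.
Lower section ‖ load = 43.01 kΩ.
V_wiper = 17.6 × 43.01/(15.34 + 43.01) = 13.0 V.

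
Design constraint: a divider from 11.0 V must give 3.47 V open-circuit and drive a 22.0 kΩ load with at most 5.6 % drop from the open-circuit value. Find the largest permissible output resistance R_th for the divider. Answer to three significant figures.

R_th ≤ 1.31 kΩ

Loading drop = R_th/(R_th + R_L) ≤ 0.0560, so R_th ≤ R_L · ε/(1−ε) = 22.0 kΩ × 0.0560/0.9440 = 1.31 kΩ.
(Any R1, R2 with R2/(R1+R2) = 0.315 and R1‖R2 ≤ 1.31 kΩ will meet the spec.)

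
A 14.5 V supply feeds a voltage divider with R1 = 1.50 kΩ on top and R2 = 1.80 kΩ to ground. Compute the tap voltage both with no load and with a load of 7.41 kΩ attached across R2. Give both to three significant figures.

Unloaded: 7.91 V; loaded: 7.12 V

Open-circuit: V = 14.5 × 1.80/(1.50 + 1.80) = 7.91 V.
With the load, R2 becomes R2‖R_L = 1.448 kΩ, so V = 14.5 × 1.448/2.948 = 7.12 V.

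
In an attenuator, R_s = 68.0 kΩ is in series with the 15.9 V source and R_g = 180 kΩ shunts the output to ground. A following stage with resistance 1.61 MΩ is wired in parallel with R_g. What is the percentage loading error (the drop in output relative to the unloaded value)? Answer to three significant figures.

The divider's output (Thévenin) resistance is R_s‖R_g = 49.35 kΩ.
Fractional drop under load = R_th/(R_th + R_L) = 49.35 / (49.35 + 1610) = 0.02974.
So the output falls by 2.97 %.

2.97 %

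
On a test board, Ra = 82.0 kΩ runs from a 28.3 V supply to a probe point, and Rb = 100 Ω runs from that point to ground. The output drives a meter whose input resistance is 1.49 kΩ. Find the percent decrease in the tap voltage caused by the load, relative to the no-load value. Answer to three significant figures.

6.28 %

The divider's output (Thévenin) resistance is Ra‖Rb = 99.88 Ω.
Fractional drop under load = R_th/(R_th + R_L) = 99.88 / (99.88 + 1490) = 0.06282.
So the output falls by 6.28 %.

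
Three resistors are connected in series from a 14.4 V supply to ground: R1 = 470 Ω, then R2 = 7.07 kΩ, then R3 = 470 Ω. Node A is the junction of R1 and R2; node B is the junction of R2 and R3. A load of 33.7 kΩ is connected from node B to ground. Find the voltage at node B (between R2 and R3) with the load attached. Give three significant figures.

At node B, R3 is in parallel with the load: R3‖R_L = 463.5 Ω.
Below node A the resistance is R2 + (R3‖R_L) = 7534 Ω, so V_A = 14.4 × 7534/8004 = 13.55 V.
Then V_B = V_A × (R3‖R_L)/(R2 + R3‖R_L) = 13.55 × 463.5/7534 = 0.834 V.

V ≈ 0.834 V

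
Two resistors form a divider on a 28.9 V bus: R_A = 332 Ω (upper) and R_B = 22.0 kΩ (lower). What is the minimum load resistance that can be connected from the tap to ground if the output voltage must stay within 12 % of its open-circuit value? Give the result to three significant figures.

Output resistance R_th = R_A‖R_B = (332 × 22000)/22330 = 327.1 Ω.
The fractional drop is R_th/(R_th + R_L); requiring this ≤ 0.120 gives R_L ≥ R_th(1/0.120 − 1) = 327.1 × 7.333 = 2.40 kΩ.

R_L(min) ≈ 2.40 kΩ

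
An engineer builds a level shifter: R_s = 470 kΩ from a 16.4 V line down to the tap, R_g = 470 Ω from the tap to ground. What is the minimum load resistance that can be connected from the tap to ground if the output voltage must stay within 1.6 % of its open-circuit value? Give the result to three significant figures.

R_L(min) ≈ 28.9 kΩ

Output resistance R_th = R_s‖R_g = (470000 × 470)/470500 = 469.5 Ω.
The fractional drop is R_th/(R_th + R_L); requiring this ≤ 0.0160 gives R_L ≥ R_th(1/0.0160 − 1) = 469.5 × 61.50 = 28.9 kΩ.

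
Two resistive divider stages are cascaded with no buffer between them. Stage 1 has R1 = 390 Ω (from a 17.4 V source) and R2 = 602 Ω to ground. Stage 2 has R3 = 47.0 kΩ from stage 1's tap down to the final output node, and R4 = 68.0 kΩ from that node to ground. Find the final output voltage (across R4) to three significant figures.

V_out ≈ 6.23 V

Stage 2 presents R3+R4 = 115000 Ω as a load on stage 1's tap.
Stage 1's lower leg becomes R2‖(R3+R4) = 598.9 Ω, so V_mid = 17.4 × 598.9/988.9 = 10.54 V.
Stage 2 is itself unloaded: V_out = V_mid × R4/(R3+R4) = 10.54 × 68000/115000 = 6.23 V.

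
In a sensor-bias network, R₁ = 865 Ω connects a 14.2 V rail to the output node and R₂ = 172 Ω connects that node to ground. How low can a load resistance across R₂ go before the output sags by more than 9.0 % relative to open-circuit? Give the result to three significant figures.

Output resistance R_th = R₁‖R₂ = (865 × 172)/1037 = 143.5 Ω.
The fractional drop is R_th/(R_th + R_L); requiring this ≤ 0.0900 gives R_L ≥ R_th(1/0.0900 − 1) = 143.5 × 10.11 = 1.45 kΩ.

R_L(min) ≈ 1.45 kΩ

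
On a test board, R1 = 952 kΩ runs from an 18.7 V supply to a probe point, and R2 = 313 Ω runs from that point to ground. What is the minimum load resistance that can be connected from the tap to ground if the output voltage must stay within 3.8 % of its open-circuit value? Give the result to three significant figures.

Output resistance R_th = R1‖R2 = (952000 × 313)/952300 = 312.9 Ω.
The fractional drop is R_th/(R_th + R_L); requiring this ≤ 0.0380 gives R_L ≥ R_th(1/0.0380 − 1) = 312.9 × 25.32 = 7.92 kΩ.

R_L(min) ≈ 7.92 kΩ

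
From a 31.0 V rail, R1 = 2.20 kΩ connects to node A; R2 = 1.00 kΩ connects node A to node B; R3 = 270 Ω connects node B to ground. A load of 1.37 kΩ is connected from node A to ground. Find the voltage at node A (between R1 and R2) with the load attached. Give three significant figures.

Below node A the series string R2+R3 = 1270 Ω sits in parallel with the 1370 Ω load: 659.1 Ω.
V_A = 31.0 × 659.1/(2200 + 659.1) = 7.15 V.

V ≈ 7.15 V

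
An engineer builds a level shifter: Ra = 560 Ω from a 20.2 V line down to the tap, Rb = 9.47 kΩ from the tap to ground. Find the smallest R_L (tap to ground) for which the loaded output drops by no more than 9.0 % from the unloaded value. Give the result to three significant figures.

R_L(min) ≈ 5.35 kΩ

Output resistance R_th = Ra‖Rb = (560 × 9470)/10030 = 528.7 Ω.
The fractional drop is R_th/(R_th + R_L); requiring this ≤ 0.0900 gives R_L ≥ R_th(1/0.0900 − 1) = 528.7 × 10.11 = 5.35 kΩ.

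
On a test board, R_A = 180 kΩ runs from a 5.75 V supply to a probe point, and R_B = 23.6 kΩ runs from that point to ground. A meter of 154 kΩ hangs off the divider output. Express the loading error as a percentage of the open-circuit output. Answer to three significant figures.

11.9 %

Unloaded V = 5.75 × 23.6/203.6 = 0.66650 V.
Loaded: R_B‖R_L = 20.46 kΩ, giving V = 5.75 × 20.46/200.5 = 0.58698 V.
Drop = (0.66650 − 0.58698) / 0.66650 = 11.9 %.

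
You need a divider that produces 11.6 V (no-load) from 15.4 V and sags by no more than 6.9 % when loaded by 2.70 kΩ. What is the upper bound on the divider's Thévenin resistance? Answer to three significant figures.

Loading drop = R_th/(R_th + R_L) ≤ 0.0690, so R_th ≤ R_L · ε/(1−ε) = 2.70 kΩ × 0.0690/0.9310 = 200 Ω.
(Any R1, R2 with R2/(R1+R2) = 0.753 and R1‖R2 ≤ 200 Ω will meet the spec.)

R_th ≤ 200 Ω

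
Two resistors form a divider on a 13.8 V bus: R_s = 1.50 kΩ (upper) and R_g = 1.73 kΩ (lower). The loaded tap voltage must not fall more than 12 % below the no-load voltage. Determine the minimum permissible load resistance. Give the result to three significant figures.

R_L(min) ≈ 5.89 kΩ

Output resistance R_th = R_s‖R_g = (1500 × 1730)/3230 = 803.4 Ω.
The fractional drop is R_th/(R_th + R_L); requiring this ≤ 0.120 gives R_L ≥ R_th(1/0.120 − 1) = 803.4 × 7.333 = 5.89 kΩ.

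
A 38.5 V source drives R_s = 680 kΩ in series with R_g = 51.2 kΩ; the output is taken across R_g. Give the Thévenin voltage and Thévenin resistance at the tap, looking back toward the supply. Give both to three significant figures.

V_th is the open-circuit tap voltage: 38.5 × 51.2/(680 + 51.2) = 2.70 V.
With the supply zeroed, R_s and R_g appear in parallel from the tap: R_th = R_s‖R_g = (680 × 51.2)/731.2 = 47.6 kΩ.

V_th = 2.70 V, R_th = 47.6 kΩ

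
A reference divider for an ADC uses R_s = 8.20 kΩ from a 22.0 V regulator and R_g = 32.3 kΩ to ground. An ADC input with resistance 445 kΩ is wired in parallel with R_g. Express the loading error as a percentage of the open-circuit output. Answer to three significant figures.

1.45 %

The divider's output (Thévenin) resistance is R_s‖R_g = 6.540 kΩ.
Fractional drop under load = R_th/(R_th + R_L) = 6.540 / (6.540 + 445) = 0.01448.
So the output falls by 1.45 %.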